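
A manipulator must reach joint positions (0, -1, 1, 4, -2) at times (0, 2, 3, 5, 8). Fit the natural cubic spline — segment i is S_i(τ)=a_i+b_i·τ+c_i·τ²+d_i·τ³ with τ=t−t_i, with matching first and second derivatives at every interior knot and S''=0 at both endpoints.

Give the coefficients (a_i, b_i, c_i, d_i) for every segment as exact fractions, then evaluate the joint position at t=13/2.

Δ: Δ0=-1/2, Δ1=2, Δ2=3/2, Δ3=-2
row 1: diag=6, rhs=15; c'=1/6, d'=5/2
row 2: denom=6−1·1/6=35/6; d'=(-3−1·5/2)/(35/6)=-33/35
row 3: denom=10−2·12/35=326/35; d'=(-21−2·-33/35)/(326/35)=-669/326
back: M3=-669/326
back: M2=-33/35−12/35·-669/326=-39/163
back: M1=5/2−1/6·-39/163=414/163
M: M0=0, M1=414/163, M2=-39/163, M3=-669/326, M4=0
seg 0: a=0, c=M0/2=0, d=(M1−M0)/(6·2)=69/326, b=Δ0−h0·(2M0+M1)/6=-439/326
seg 1: a=-1, c=M1/2=207/163, d=(M2−M1)/(6·1)=-151/326, b=Δ1−h1·(2M1+M2)/6=389/326
seg 2: a=1, c=M2/2=-39/326, d=(M3−M2)/(6·2)=-197/1304, b=Δ2−h2·(2M2+M3)/6=382/163
seg 3: a=4, c=M3/2=-669/652, d=(M4−M3)/(6·3)=223/1956, b=Δ3−h3·(2M3+M4)/6=17/326
t_q=13/2 → seg 3, τ=3/2; S=4+17/326·τ+-669/652·τ²+223/1956·τ³=11237/5216

  seg 0: a=0 b=-439/326 c=0 d=69/326
  seg 1: a=-1 b=389/326 c=207/163 d=-151/326
  seg 2: a=1 b=382/163 c=-39/326 d=-197/1304
  seg 3: a=4 b=17/326 c=-669/652 d=223/1956
S(13/2) = 11237/5216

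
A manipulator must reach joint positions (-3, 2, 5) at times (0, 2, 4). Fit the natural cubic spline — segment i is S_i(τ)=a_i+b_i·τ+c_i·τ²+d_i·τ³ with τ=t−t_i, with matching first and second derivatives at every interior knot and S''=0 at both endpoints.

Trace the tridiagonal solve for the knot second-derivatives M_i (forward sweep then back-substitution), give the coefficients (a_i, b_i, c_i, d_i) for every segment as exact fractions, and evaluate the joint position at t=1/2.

  seg 0: a=-3 b=11/4 c=0 d=-1/16
  seg 1: a=2 b=2 c=-3/8 d=1/16
S(1/2) = -209/128

Δ: Δ0=5/2, Δ1=3/2
row 1: diag=8, rhs=-6; c'=1/4, d'=-3/4
back: M1=-3/4
M: M0=0, M1=-3/4, M2=0
seg 0: a=-3, c=M0/2=0, d=(M1−M0)/(6·2)=-1/16, b=Δ0−h0·(2M0+M1)/6=11/4
seg 1: a=2, c=M1/2=-3/8, d=(M2−M1)/(6·2)=1/16, b=Δ1−h1·(2M1+M2)/6=2
t_q=1/2 → seg 0, τ=1/2; S=-3+11/4·τ+0·τ²+-1/16·τ³=-209/128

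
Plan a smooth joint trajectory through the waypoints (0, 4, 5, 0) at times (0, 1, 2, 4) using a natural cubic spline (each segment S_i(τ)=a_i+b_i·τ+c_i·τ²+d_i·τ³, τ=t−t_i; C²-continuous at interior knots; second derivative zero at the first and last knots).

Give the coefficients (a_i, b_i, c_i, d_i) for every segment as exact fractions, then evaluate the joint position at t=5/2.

Δ: Δ0=4, Δ1=1, Δ2=-5/2
row 1: diag=4, rhs=-18; c'=1/4, d'=-9/2
row 2: denom=6−1·1/4=23/4; d'=(-21−1·-9/2)/(23/4)=-66/23
back: M2=-66/23
back: M1=-9/2−1/4·-66/23=-87/23
M: M0=0, M1=-87/23, M2=-66/23, M3=0
seg 0: a=0, c=M0/2=0, d=(M1−M0)/(6·1)=-29/46, b=Δ0−h0·(2M0+M1)/6=213/46
seg 1: a=4, c=M1/2=-87/46, d=(M2−M1)/(6·1)=7/46, b=Δ1−h1·(2M1+M2)/6=63/23
seg 2: a=5, c=M2/2=-33/23, d=(M3−M2)/(6·2)=11/46, b=Δ2−h2·(2M2+M3)/6=-27/46
t_q=5/2 → seg 2, τ=1/2; S=5+-27/46·τ+-33/23·τ²+11/46·τ³=1611/368

  seg 0: a=0 b=213/46 c=0 d=-29/46
  seg 1: a=4 b=63/23 c=-87/46 d=7/46
  seg 2: a=5 b=-27/46 c=-33/23 d=11/46
S(5/2) = 1611/368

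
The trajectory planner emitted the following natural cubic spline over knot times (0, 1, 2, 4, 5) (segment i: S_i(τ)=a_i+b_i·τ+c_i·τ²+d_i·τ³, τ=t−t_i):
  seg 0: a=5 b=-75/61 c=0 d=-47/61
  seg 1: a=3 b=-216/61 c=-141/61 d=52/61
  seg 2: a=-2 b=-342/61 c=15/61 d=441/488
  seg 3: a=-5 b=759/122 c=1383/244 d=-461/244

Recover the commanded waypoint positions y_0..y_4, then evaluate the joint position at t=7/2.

y_0=5 y_1=3 y_2=-2 y_3=-5 y_4=5
S(7/2) = -26573/3904

y_0 = S_0(0) = a_0 = 5
y_1 = S_1(0) = a_1 = 3
y_2 = S_2(0) = a_2 = -2
y_3 = S_3(0) = a_3 = -5
y_4 = S_3(1) = 5
t_q=7/2 is in segment 2 (τ=3/2); S_2(τ)=-26573/3904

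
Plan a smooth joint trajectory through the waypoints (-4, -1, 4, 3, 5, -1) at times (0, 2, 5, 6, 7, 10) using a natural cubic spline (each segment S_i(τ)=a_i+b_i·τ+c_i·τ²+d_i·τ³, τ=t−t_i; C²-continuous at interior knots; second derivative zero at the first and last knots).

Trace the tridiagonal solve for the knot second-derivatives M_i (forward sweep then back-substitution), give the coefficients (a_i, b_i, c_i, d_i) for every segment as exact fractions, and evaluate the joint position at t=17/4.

  seg 0: a=-4 b=1625/1414 c=0 d=62/707
  seg 1: a=-1 b=3113/1414 c=372/707 d=-8965/38178
  seg 2: a=4 b=-694/707 c=-6733/4242 d=6655/4242
  seg 3: a=3 b=2335/4242 c=6616/2121 d=-2361/1414
  seg 4: a=5 b=3775/2121 c=-8017/4242 d=8017/38178
S(17/4) = 356777/90496

Δ: Δ0=3/2, Δ1=5/3, Δ2=-1, Δ3=2, Δ4=-2
row 1: diag=10, rhs=1; c'=3/10, d'=1/10
row 2: denom=8−3·3/10=71/10; d'=(-16−3·1/10)/(71/10)=-163/71
row 3: denom=4−1·10/71=274/71; d'=(18−1·-163/71)/(274/71)=1441/274
row 4: denom=8−1·71/274=2121/274; d'=(-24−1·1441/274)/(2121/274)=-8017/2121
back: M4=-8017/2121
back: M3=1441/274−71/274·-8017/2121=13232/2121
back: M2=-163/71−10/71·13232/2121=-6733/2121
back: M1=1/10−3/10·-6733/2121=744/707
M: M0=0, M1=744/707, M2=-6733/2121, M3=13232/2121, M4=-8017/2121, M5=0
seg 0: a=-4, c=M0/2=0, d=(M1−M0)/(6·2)=62/707, b=Δ0−h0·(2M0+M1)/6=1625/1414
seg 1: a=-1, c=M1/2=372/707, d=(M2−M1)/(6·3)=-8965/38178, b=Δ1−h1·(2M1+M2)/6=3113/1414
seg 2: a=4, c=M2/2=-6733/4242, d=(M3−M2)/(6·1)=6655/4242, b=Δ2−h2·(2M2+M3)/6=-694/707
seg 3: a=3, c=M3/2=6616/2121, d=(M4−M3)/(6·1)=-2361/1414, b=Δ3−h3·(2M3+M4)/6=2335/4242
seg 4: a=5, c=M4/2=-8017/4242, d=(M5−M4)/(6·3)=8017/38178, b=Δ4−h4·(2M4+M5)/6=3775/2121
t_q=17/4 → seg 1, τ=9/4; S=-1+3113/1414·τ+372/707·τ²+-8965/38178·τ³=356777/90496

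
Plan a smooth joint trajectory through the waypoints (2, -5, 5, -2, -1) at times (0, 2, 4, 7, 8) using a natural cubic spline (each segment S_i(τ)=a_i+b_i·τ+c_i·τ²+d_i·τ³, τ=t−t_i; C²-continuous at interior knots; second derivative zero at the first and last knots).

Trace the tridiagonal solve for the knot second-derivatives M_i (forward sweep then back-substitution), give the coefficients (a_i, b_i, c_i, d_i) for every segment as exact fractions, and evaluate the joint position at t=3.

Δ: Δ0=-7/2, Δ1=5, Δ2=-7/3, Δ3=1
row 1: diag=8, rhs=51; c'=1/4, d'=51/8
row 2: denom=10−2·1/4=19/2; d'=(-44−2·51/8)/(19/2)=-227/38
row 3: denom=8−3·6/19=134/19; d'=(20−3·-227/38)/(134/19)=1441/268
back: M3=1441/268
back: M2=-227/38−6/19·1441/268=-514/67
back: M1=51/8−1/4·-514/67=4445/536
M: M0=0, M1=4445/536, M2=-514/67, M3=1441/268, M4=0
seg 0: a=2, c=M0/2=0, d=(M1−M0)/(6·2)=4445/6432, b=Δ0−h0·(2M0+M1)/6=-10073/1608
seg 1: a=-5, c=M1/2=4445/1072, d=(M2−M1)/(6·2)=-8557/6432, b=Δ1−h1·(2M1+M2)/6=1631/804
seg 2: a=5, c=M2/2=-257/67, d=(M3−M2)/(6·3)=3497/4824, b=Δ2−h2·(2M2+M3)/6=4261/1608
seg 3: a=-2, c=M3/2=1441/536, d=(M4−M3)/(6·1)=-1441/1608, b=Δ3−h3·(2M3+M4)/6=-637/804
t_q=3 → seg 1, τ=1; S=-5+1631/804·τ+4445/1072·τ²+-8557/6432·τ³=-333/2144

  seg 0: a=2 b=-10073/1608 c=0 d=4445/6432
  seg 1: a=-5 b=1631/804 c=4445/1072 d=-8557/6432
  seg 2: a=5 b=4261/1608 c=-257/67 d=3497/4824
  seg 3: a=-2 b=-637/804 c=1441/536 d=-1441/1608
S(3) = -333/2144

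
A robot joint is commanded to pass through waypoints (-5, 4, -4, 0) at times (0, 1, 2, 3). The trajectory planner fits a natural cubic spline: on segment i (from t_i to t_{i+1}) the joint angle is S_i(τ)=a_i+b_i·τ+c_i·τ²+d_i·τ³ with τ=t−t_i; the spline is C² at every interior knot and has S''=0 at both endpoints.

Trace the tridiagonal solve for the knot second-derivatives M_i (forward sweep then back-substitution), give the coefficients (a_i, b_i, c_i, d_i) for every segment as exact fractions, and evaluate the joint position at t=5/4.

Δ: Δ0=9, Δ1=-8, Δ2=4
row 1: diag=4, rhs=-102; c'=1/4, d'=-51/2
row 2: denom=4−1·1/4=15/4; d'=(72−1·-51/2)/(15/4)=26
back: M2=26
back: M1=-51/2−1/4·26=-32
M: M0=0, M1=-32, M2=26, M3=0
seg 0: a=-5, c=M0/2=0, d=(M1−M0)/(6·1)=-16/3, b=Δ0−h0·(2M0+M1)/6=43/3
seg 1: a=4, c=M1/2=-16, d=(M2−M1)/(6·1)=29/3, b=Δ1−h1·(2M1+M2)/6=-5/3
seg 2: a=-4, c=M2/2=13, d=(M3−M2)/(6·1)=-13/3, b=Δ2−h2·(2M2+M3)/6=-14/3
t_q=5/4 → seg 1, τ=1/4; S=4+-5/3·τ+-16·τ²+29/3·τ³=175/64

  seg 0: a=-5 b=43/3 c=0 d=-16/3
  seg 1: a=4 b=-5/3 c=-16 d=29/3
  seg 2: a=-4 b=-14/3 c=13 d=-13/3
S(5/4) = 175/64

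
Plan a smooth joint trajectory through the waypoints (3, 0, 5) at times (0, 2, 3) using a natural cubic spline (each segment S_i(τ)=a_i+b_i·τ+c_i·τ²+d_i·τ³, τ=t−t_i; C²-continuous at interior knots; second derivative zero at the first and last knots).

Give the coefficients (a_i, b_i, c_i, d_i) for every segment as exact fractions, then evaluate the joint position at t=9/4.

  seg 0: a=3 b=-11/3 c=0 d=13/24
  seg 1: a=0 b=17/6 c=13/4 d=-13/12
S(9/4) = 229/256

Δ: Δ0=-3/2, Δ1=5
row 1: diag=6, rhs=39; c'=1/6, d'=13/2
back: M1=13/2
M: M0=0, M1=13/2, M2=0
seg 0: a=3, c=M0/2=0, d=(M1−M0)/(6·2)=13/24, b=Δ0−h0·(2M0+M1)/6=-11/3
seg 1: a=0, c=M1/2=13/4, d=(M2−M1)/(6·1)=-13/12, b=Δ1−h1·(2M1+M2)/6=17/6
t_q=9/4 → seg 1, τ=1/4; S=0+17/6·τ+13/4·τ²+-13/12·τ³=229/256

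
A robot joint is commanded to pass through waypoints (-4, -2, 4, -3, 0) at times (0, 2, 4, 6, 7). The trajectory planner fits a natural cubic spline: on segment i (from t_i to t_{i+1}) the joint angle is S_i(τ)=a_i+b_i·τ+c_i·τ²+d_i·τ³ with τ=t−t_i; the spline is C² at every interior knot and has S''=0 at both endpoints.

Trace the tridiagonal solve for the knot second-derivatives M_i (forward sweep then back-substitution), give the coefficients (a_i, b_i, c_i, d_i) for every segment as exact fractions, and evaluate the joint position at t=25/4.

Δ: Δ0=1, Δ1=3, Δ2=-7/2, Δ3=3
row 1: diag=8, rhs=12; c'=1/4, d'=3/2
row 2: denom=8−2·1/4=15/2; d'=(-39−2·3/2)/(15/2)=-28/5
row 3: denom=6−2·4/15=82/15; d'=(39−2·-28/5)/(82/15)=753/82
back: M3=753/82
back: M2=-28/5−4/15·753/82=-330/41
back: M1=3/2−1/4·-330/41=144/41
M: M0=0, M1=144/41, M2=-330/41, M3=753/82, M4=0
seg 0: a=-4, c=M0/2=0, d=(M1−M0)/(6·2)=12/41, b=Δ0−h0·(2M0+M1)/6=-7/41
seg 1: a=-2, c=M1/2=72/41, d=(M2−M1)/(6·2)=-79/82, b=Δ1−h1·(2M1+M2)/6=137/41
seg 2: a=4, c=M2/2=-165/41, d=(M3−M2)/(6·2)=471/328, b=Δ2−h2·(2M2+M3)/6=-49/41
seg 3: a=-3, c=M3/2=753/164, d=(M4−M3)/(6·1)=-251/164, b=Δ3−h3·(2M3+M4)/6=-5/82
t_q=25/4 → seg 3, τ=1/4; S=-3+-5/82·τ+753/164·τ²+-251/164·τ³=-28887/10496

  seg 0: a=-4 b=-7/41 c=0 d=12/41
  seg 1: a=-2 b=137/41 c=72/41 d=-79/82
  seg 2: a=4 b=-49/41 c=-165/41 d=471/328
  seg 3: a=-3 b=-5/82 c=753/164 d=-251/164
S(25/4) = -28887/10496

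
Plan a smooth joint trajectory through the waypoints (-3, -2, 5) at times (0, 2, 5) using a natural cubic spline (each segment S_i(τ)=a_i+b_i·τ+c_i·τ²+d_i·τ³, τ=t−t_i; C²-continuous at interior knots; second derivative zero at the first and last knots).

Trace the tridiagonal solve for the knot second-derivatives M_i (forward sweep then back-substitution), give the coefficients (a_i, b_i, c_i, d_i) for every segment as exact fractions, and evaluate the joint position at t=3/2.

  seg 0: a=-3 b=2/15 c=0 d=11/120
  seg 1: a=-2 b=37/30 c=11/20 d=-11/180
S(3/2) = -797/320

Δ: Δ0=1/2, Δ1=7/3
row 1: diag=10, rhs=11; c'=3/10, d'=11/10
back: M1=11/10
M: M0=0, M1=11/10, M2=0
seg 0: a=-3, c=M0/2=0, d=(M1−M0)/(6·2)=11/120, b=Δ0−h0·(2M0+M1)/6=2/15
seg 1: a=-2, c=M1/2=11/20, d=(M2−M1)/(6·3)=-11/180, b=Δ1−h1·(2M1+M2)/6=37/30
t_q=3/2 → seg 0, τ=3/2; S=-3+2/15·τ+0·τ²+11/120·τ³=-797/320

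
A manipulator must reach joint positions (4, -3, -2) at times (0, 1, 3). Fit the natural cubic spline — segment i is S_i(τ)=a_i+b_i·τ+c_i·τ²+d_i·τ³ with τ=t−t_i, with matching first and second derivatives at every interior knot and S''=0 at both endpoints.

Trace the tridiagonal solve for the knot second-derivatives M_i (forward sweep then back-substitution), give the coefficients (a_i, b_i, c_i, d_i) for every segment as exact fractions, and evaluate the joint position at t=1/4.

Δ: Δ0=-7, Δ1=1/2
row 1: diag=6, rhs=45; c'=1/3, d'=15/2
back: M1=15/2
M: M0=0, M1=15/2, M2=0
seg 0: a=4, c=M0/2=0, d=(M1−M0)/(6·1)=5/4, b=Δ0−h0·(2M0+M1)/6=-33/4
seg 1: a=-3, c=M1/2=15/4, d=(M2−M1)/(6·2)=-5/8, b=Δ1−h1·(2M1+M2)/6=-9/2
t_q=1/4 → seg 0, τ=1/4; S=4+-33/4·τ+0·τ²+5/4·τ³=501/256

  seg 0: a=4 b=-33/4 c=0 d=5/4
  seg 1: a=-3 b=-9/2 c=15/4 d=-5/8
S(1/4) = 501/256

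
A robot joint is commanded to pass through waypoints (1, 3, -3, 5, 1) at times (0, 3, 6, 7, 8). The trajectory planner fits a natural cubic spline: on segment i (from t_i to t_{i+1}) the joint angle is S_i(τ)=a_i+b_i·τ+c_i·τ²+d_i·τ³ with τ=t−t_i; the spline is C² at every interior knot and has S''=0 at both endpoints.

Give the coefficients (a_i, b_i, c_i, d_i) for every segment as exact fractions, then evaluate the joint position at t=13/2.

  seg 0: a=1 b=235/84 c=0 d=-179/756
  seg 1: a=3 b=-151/42 c=-179/84 d=671/756
  seg 2: a=-3 b=91/12 c=41/7 d=-457/84
  seg 3: a=5 b=125/42 c=-293/28 d=293/84
S(13/2) = 353/224

Δ: Δ0=2/3, Δ1=-2, Δ2=8, Δ3=-4
row 1: diag=12, rhs=-16; c'=1/4, d'=-4/3
row 2: denom=8−3·1/4=29/4; d'=(60−3·-4/3)/(29/4)=256/29
row 3: denom=4−1·4/29=112/29; d'=(-72−1·256/29)/(112/29)=-293/14
back: M3=-293/14
back: M2=256/29−4/29·-293/14=82/7
back: M1=-4/3−1/4·82/7=-179/42
M: M0=0, M1=-179/42, M2=82/7, M3=-293/14, M4=0
seg 0: a=1, c=M0/2=0, d=(M1−M0)/(6·3)=-179/756, b=Δ0−h0·(2M0+M1)/6=235/84
seg 1: a=3, c=M1/2=-179/84, d=(M2−M1)/(6·3)=671/756, b=Δ1−h1·(2M1+M2)/6=-151/42
seg 2: a=-3, c=M2/2=41/7, d=(M3−M2)/(6·1)=-457/84, b=Δ2−h2·(2M2+M3)/6=91/12
seg 3: a=5, c=M3/2=-293/28, d=(M4−M3)/(6·1)=293/84, b=Δ3−h3·(2M3+M4)/6=125/42
t_q=13/2 → seg 2, τ=1/2; S=-3+91/12·τ+41/7·τ²+-457/84·τ³=353/224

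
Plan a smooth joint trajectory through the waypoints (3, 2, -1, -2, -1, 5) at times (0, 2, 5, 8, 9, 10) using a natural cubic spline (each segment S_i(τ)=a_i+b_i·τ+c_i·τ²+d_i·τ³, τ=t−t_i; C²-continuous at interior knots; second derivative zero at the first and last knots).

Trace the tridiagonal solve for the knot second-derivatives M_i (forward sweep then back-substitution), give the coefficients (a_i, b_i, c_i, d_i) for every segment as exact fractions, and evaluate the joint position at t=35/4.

  seg 0: a=3 b=-2173/6162 c=0 d=-227/6162
  seg 1: a=2 b=-4897/6162 c=-227/1027 d=217/4266
  seg 2: a=-1 b=-2303/3081 c=1459/6162 d=-1825/55458
  seg 3: a=-2 b=-1327/6162 c=-61/1027 d=7855/6162
  seg 4: a=-1 b=10753/3081 c=7733/2054 d=-7733/6162
S(35/4) = -16757/10112

Δ: Δ0=-1/2, Δ1=-1, Δ2=-1/3, Δ3=1, Δ4=6
row 1: diag=10, rhs=-3; c'=3/10, d'=-3/10
row 2: denom=12−3·3/10=111/10; d'=(4−3·-3/10)/(111/10)=49/111
row 3: denom=8−3·10/37=266/37; d'=(8−3·49/111)/(266/37)=13/14
row 4: denom=4−1·37/266=1027/266; d'=(30−1·13/14)/(1027/266)=7733/1027
back: M4=7733/1027
back: M3=13/14−37/266·7733/1027=-122/1027
back: M2=49/111−10/37·-122/1027=1459/3081
back: M1=-3/10−3/10·1459/3081=-454/1027
M: M0=0, M1=-454/1027, M2=1459/3081, M3=-122/1027, M4=7733/1027, M5=0
seg 0: a=3, c=M0/2=0, d=(M1−M0)/(6·2)=-227/6162, b=Δ0−h0·(2M0+M1)/6=-2173/6162
seg 1: a=2, c=M1/2=-227/1027, d=(M2−M1)/(6·3)=217/4266, b=Δ1−h1·(2M1+M2)/6=-4897/6162
seg 2: a=-1, c=M2/2=1459/6162, d=(M3−M2)/(6·3)=-1825/55458, b=Δ2−h2·(2M2+M3)/6=-2303/3081
seg 3: a=-2, c=M3/2=-61/1027, d=(M4−M3)/(6·1)=7855/6162, b=Δ3−h3·(2M3+M4)/6=-1327/6162
seg 4: a=-1, c=M4/2=7733/2054, d=(M5−M4)/(6·1)=-7733/6162, b=Δ4−h4·(2M4+M5)/6=10753/3081
t_q=35/4 → seg 3, τ=3/4; S=-2+-1327/6162·τ+-61/1027·τ²+7855/6162·τ³=-16757/10112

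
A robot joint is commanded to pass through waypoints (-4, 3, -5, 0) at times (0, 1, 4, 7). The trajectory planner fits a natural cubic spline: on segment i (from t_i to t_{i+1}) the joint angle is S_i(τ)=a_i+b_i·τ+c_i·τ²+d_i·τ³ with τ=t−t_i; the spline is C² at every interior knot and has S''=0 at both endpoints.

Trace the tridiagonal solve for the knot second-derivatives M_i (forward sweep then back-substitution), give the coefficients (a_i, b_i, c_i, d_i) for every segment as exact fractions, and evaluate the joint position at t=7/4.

Δ: Δ0=7, Δ1=-8/3, Δ2=5/3
row 1: diag=8, rhs=-58; c'=3/8, d'=-29/4
row 2: denom=12−3·3/8=87/8; d'=(26−3·-29/4)/(87/8)=382/87
back: M2=382/87
back: M1=-29/4−3/8·382/87=-258/29
M: M0=0, M1=-258/29, M2=382/87, M3=0
seg 0: a=-4, c=M0/2=0, d=(M1−M0)/(6·1)=-43/29, b=Δ0−h0·(2M0+M1)/6=246/29
seg 1: a=3, c=M1/2=-129/29, d=(M2−M1)/(6·3)=578/783, b=Δ1−h1·(2M1+M2)/6=117/29
seg 2: a=-5, c=M2/2=191/87, d=(M3−M2)/(6·3)=-191/783, b=Δ2−h2·(2M2+M3)/6=-79/29
t_q=7/4 → seg 1, τ=3/4; S=3+117/29·τ+-129/29·τ²+578/783·τ³=3559/928

  seg 0: a=-4 b=246/29 c=0 d=-43/29
  seg 1: a=3 b=117/29 c=-129/29 d=578/783
  seg 2: a=-5 b=-79/29 c=191/87 d=-191/783
S(7/4) = 3559/928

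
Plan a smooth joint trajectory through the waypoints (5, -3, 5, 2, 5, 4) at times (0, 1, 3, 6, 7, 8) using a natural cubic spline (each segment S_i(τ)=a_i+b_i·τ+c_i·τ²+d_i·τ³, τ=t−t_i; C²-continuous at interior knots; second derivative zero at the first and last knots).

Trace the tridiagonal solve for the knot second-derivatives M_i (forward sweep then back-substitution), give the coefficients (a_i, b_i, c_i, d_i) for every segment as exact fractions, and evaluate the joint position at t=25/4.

  seg 0: a=5 b=-7939/760 c=0 d=1859/760
  seg 1: a=-3 b=-1181/380 c=5577/760 d=-719/380
  seg 2: a=5 b=269/76 c=-3051/760 d=1901/2280
  seg 3: a=2 b=1493/760 c=663/190 d=-373/152
  seg 4: a=5 b=601/380 c=-2943/760 d=981/760
S(25/4) = 129911/48640

Δ: Δ0=-8, Δ1=4, Δ2=-1, Δ3=3, Δ4=-1
row 1: diag=6, rhs=72; c'=1/3, d'=12
row 2: denom=10−2·1/3=28/3; d'=(-30−2·12)/(28/3)=-81/14
row 3: denom=8−3·9/28=197/28; d'=(24−3·-81/14)/(197/28)=1158/197
row 4: denom=4−1·28/197=760/197; d'=(-24−1·1158/197)/(760/197)=-2943/380
back: M4=-2943/380
back: M3=1158/197−28/197·-2943/380=663/95
back: M2=-81/14−9/28·663/95=-3051/380
back: M1=12−1/3·-3051/380=5577/380
M: M0=0, M1=5577/380, M2=-3051/380, M3=663/95, M4=-2943/380, M5=0
seg 0: a=5, c=M0/2=0, d=(M1−M0)/(6·1)=1859/760, b=Δ0−h0·(2M0+M1)/6=-7939/760
seg 1: a=-3, c=M1/2=5577/760, d=(M2−M1)/(6·2)=-719/380, b=Δ1−h1·(2M1+M2)/6=-1181/380
seg 2: a=5, c=M2/2=-3051/760, d=(M3−M2)/(6·3)=1901/2280, b=Δ2−h2·(2M2+M3)/6=269/76
seg 3: a=2, c=M3/2=663/190, d=(M4−M3)/(6·1)=-373/152, b=Δ3−h3·(2M3+M4)/6=1493/760
seg 4: a=5, c=M4/2=-2943/760, d=(M5−M4)/(6·1)=981/760, b=Δ4−h4·(2M4+M5)/6=601/380
t_q=25/4 → seg 3, τ=1/4; S=2+1493/760·τ+663/190·τ²+-373/152·τ³=129911/48640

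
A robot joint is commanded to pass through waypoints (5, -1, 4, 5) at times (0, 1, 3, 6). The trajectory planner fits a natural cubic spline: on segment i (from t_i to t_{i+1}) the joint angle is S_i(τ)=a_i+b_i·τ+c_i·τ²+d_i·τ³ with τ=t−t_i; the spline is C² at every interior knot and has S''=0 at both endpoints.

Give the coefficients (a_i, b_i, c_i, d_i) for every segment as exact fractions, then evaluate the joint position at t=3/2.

Δ: Δ0=-6, Δ1=5/2, Δ2=1/3
row 1: diag=6, rhs=51; c'=1/3, d'=17/2
row 2: denom=10−2·1/3=28/3; d'=(-13−2·17/2)/(28/3)=-45/14
back: M2=-45/14
back: M1=17/2−1/3·-45/14=67/7
M: M0=0, M1=67/7, M2=-45/14, M3=0
seg 0: a=5, c=M0/2=0, d=(M1−M0)/(6·1)=67/42, b=Δ0−h0·(2M0+M1)/6=-319/42
seg 1: a=-1, c=M1/2=67/14, d=(M2−M1)/(6·2)=-179/168, b=Δ1−h1·(2M1+M2)/6=-59/21
seg 2: a=4, c=M2/2=-45/28, d=(M3−M2)/(6·3)=5/28, b=Δ2−h2·(2M2+M3)/6=149/42
t_q=3/2 → seg 1, τ=1/2; S=-1+-59/21·τ+67/14·τ²+-179/168·τ³=-601/448

  seg 0: a=5 b=-319/42 c=0 d=67/42
  seg 1: a=-1 b=-59/21 c=67/14 d=-179/168
  seg 2: a=4 b=149/42 c=-45/28 d=5/28
S(3/2) = -601/448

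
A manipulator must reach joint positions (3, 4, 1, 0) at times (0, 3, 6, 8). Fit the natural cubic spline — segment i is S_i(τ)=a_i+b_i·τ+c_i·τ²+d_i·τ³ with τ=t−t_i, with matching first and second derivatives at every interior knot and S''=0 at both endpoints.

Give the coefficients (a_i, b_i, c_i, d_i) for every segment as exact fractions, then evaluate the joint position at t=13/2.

Δ: Δ0=1/3, Δ1=-1, Δ2=-1/2
row 1: diag=12, rhs=-8; c'=1/4, d'=-2/3
row 2: denom=10−3·1/4=37/4; d'=(3−3·-2/3)/(37/4)=20/37
back: M2=20/37
back: M1=-2/3−1/4·20/37=-89/111
M: M0=0, M1=-89/111, M2=20/37, M3=0
seg 0: a=3, c=M0/2=0, d=(M1−M0)/(6·3)=-89/1998, b=Δ0−h0·(2M0+M1)/6=163/222
seg 1: a=4, c=M1/2=-89/222, d=(M2−M1)/(6·3)=149/1998, b=Δ1−h1·(2M1+M2)/6=-52/111
seg 2: a=1, c=M2/2=10/37, d=(M3−M2)/(6·2)=-5/111, b=Δ2−h2·(2M2+M3)/6=-191/222
t_q=13/2 → seg 2, τ=1/2; S=1+-191/222·τ+10/37·τ²+-5/111·τ³=187/296

  seg 0: a=3 b=163/222 c=0 d=-89/1998
  seg 1: a=4 b=-52/111 c=-89/222 d=149/1998
  seg 2: a=1 b=-191/222 c=10/37 d=-5/111
S(13/2) = 187/296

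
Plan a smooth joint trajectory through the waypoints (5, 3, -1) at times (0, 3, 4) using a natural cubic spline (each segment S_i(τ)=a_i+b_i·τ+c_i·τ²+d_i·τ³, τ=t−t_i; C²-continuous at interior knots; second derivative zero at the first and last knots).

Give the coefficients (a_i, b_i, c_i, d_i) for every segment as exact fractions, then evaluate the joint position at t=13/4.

  seg 0: a=5 b=7/12 c=0 d=-5/36
  seg 1: a=3 b=-19/6 c=-5/4 d=5/12
S(13/4) = 547/256

Δ: Δ0=-2/3, Δ1=-4
row 1: diag=8, rhs=-20; c'=1/8, d'=-5/2
back: M1=-5/2
M: M0=0, M1=-5/2, M2=0
seg 0: a=5, c=M0/2=0, d=(M1−M0)/(6·3)=-5/36, b=Δ0−h0·(2M0+M1)/6=7/12
seg 1: a=3, c=M1/2=-5/4, d=(M2−M1)/(6·1)=5/12, b=Δ1−h1·(2M1+M2)/6=-19/6
t_q=13/4 → seg 1, τ=1/4; S=3+-19/6·τ+-5/4·τ²+5/12·τ³=547/256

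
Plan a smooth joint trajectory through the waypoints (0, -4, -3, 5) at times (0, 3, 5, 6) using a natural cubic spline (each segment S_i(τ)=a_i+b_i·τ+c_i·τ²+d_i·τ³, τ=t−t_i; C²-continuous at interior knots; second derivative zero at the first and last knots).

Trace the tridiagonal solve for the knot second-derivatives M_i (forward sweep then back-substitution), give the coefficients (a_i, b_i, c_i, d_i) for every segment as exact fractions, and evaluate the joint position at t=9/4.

  seg 0: a=0 b=-47/42 c=0 d=-1/42
  seg 1: a=-4 b=-37/21 c=-3/14 d=113/168
  seg 2: a=-3 b=229/42 c=107/28 d=-107/84
S(9/4) = -357/128

Δ: Δ0=-4/3, Δ1=1/2, Δ2=8
row 1: diag=10, rhs=11; c'=1/5, d'=11/10
row 2: denom=6−2·1/5=28/5; d'=(45−2·11/10)/(28/5)=107/14
back: M2=107/14
back: M1=11/10−1/5·107/14=-3/7
M: M0=0, M1=-3/7, M2=107/14, M3=0
seg 0: a=0, c=M0/2=0, d=(M1−M0)/(6·3)=-1/42, b=Δ0−h0·(2M0+M1)/6=-47/42
seg 1: a=-4, c=M1/2=-3/14, d=(M2−M1)/(6·2)=113/168, b=Δ1−h1·(2M1+M2)/6=-37/21
seg 2: a=-3, c=M2/2=107/28, d=(M3−M2)/(6·1)=-107/84, b=Δ2−h2·(2M2+M3)/6=229/42
t_q=9/4 → seg 0, τ=9/4; S=0+-47/42·τ+0·τ²+-1/42·τ³=-357/128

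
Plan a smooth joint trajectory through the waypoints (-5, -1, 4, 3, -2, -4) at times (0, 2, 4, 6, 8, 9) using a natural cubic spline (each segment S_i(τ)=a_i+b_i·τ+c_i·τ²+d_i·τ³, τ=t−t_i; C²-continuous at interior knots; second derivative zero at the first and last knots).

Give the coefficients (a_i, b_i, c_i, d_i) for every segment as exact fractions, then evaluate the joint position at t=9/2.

  seg 0: a=-5 b=259/153 c=0 d=47/612
  seg 1: a=-1 b=400/153 c=47/102 d=-317/1224
  seg 2: a=4 b=413/306 c=-223/204 d=103/1224
  seg 3: a=3 b=-308/153 c=-10/17 d=211/1224
  seg 4: a=-2 b=-703/306 c=91/204 d=-91/612
S(9/2) = 14401/3264

Δ: Δ0=2, Δ1=5/2, Δ2=-1/2, Δ3=-5/2, Δ4=-2
row 1: diag=8, rhs=3; c'=1/4, d'=3/8
row 2: denom=8−2·1/4=15/2; d'=(-18−2·3/8)/(15/2)=-5/2
row 3: denom=8−2·4/15=112/15; d'=(-12−2·-5/2)/(112/15)=-15/16
row 4: denom=6−2·15/56=153/28; d'=(3−2·-15/16)/(153/28)=91/102
back: M4=91/102
back: M3=-15/16−15/56·91/102=-20/17
back: M2=-5/2−4/15·-20/17=-223/102
back: M1=3/8−1/4·-223/102=47/51
M: M0=0, M1=47/51, M2=-223/102, M3=-20/17, M4=91/102, M5=0
seg 0: a=-5, c=M0/2=0, d=(M1−M0)/(6·2)=47/612, b=Δ0−h0·(2M0+M1)/6=259/153
seg 1: a=-1, c=M1/2=47/102, d=(M2−M1)/(6·2)=-317/1224, b=Δ1−h1·(2M1+M2)/6=400/153
seg 2: a=4, c=M2/2=-223/204, d=(M3−M2)/(6·2)=103/1224, b=Δ2−h2·(2M2+M3)/6=413/306
seg 3: a=3, c=M3/2=-10/17, d=(M4−M3)/(6·2)=211/1224, b=Δ3−h3·(2M3+M4)/6=-308/153
seg 4: a=-2, c=M4/2=91/204, d=(M5−M4)/(6·1)=-91/612, b=Δ4−h4·(2M4+M5)/6=-703/306
t_q=9/2 → seg 2, τ=1/2; S=4+413/306·τ+-223/204·τ²+103/1224·τ³=14401/3264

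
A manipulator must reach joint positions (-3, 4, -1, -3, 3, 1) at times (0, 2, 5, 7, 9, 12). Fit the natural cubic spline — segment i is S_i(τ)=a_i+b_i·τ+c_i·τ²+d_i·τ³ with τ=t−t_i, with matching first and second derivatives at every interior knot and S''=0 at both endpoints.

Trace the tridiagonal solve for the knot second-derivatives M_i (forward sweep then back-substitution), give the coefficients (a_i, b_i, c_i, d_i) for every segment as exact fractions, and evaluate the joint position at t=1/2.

  seg 0: a=-3 b=4997/1086 c=0 d=-299/1086
  seg 1: a=4 b=1409/1086 c=-299/181 d=721/3258
  seg 2: a=-1 b=-1433/543 c=123/362 d=521/2172
  seg 3: a=-3 b=868/543 c=322/181 d=-1171/2172
  seg 4: a=3 b=1219/543 c=-527/362 d=527/3258
S(1/2) = -2125/2896

Δ: Δ0=7/2, Δ1=-5/3, Δ2=-1, Δ3=3, Δ4=-2/3
row 1: diag=10, rhs=-31; c'=3/10, d'=-31/10
row 2: denom=10−3·3/10=91/10; d'=(4−3·-31/10)/(91/10)=19/13
row 3: denom=8−2·20/91=688/91; d'=(24−2·19/13)/(688/91)=959/344
row 4: denom=10−2·91/344=1629/172; d'=(-22−2·959/344)/(1629/172)=-527/181
back: M4=-527/181
back: M3=959/344−91/344·-527/181=644/181
back: M2=19/13−20/91·644/181=123/181
back: M1=-31/10−3/10·123/181=-598/181
M: M0=0, M1=-598/181, M2=123/181, M3=644/181, M4=-527/181, M5=0
seg 0: a=-3, c=M0/2=0, d=(M1−M0)/(6·2)=-299/1086, b=Δ0−h0·(2M0+M1)/6=4997/1086
seg 1: a=4, c=M1/2=-299/181, d=(M2−M1)/(6·3)=721/3258, b=Δ1−h1·(2M1+M2)/6=1409/1086
seg 2: a=-1, c=M2/2=123/362, d=(M3−M2)/(6·2)=521/2172, b=Δ2−h2·(2M2+M3)/6=-1433/543
seg 3: a=-3, c=M3/2=322/181, d=(M4−M3)/(6·2)=-1171/2172, b=Δ3−h3·(2M3+M4)/6=868/543
seg 4: a=3, c=M4/2=-527/362, d=(M5−M4)/(6·3)=527/3258, b=Δ4−h4·(2M4+M5)/6=1219/543
t_q=1/2 → seg 0, τ=1/2; S=-3+4997/1086·τ+0·τ²+-299/1086·τ³=-2125/2896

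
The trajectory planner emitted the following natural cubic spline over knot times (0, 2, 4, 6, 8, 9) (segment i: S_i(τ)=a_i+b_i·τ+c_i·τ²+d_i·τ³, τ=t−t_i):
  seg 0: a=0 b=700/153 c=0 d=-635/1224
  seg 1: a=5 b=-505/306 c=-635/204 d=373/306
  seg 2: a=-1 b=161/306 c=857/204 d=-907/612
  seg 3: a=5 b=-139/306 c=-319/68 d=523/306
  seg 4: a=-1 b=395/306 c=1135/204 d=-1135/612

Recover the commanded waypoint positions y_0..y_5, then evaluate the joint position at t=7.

y_0=0 y_1=5 y_2=-1 y_3=5 y_4=-1 y_5=4
S(7) = 319/204

y_0 = S_0(0) = a_0 = 0
y_1 = S_1(0) = a_1 = 5
y_2 = S_2(0) = a_2 = -1
y_3 = S_3(0) = a_3 = 5
y_4 = S_4(0) = a_4 = -1
y_5 = S_4(1) = 4
t_q=7 is in segment 3 (τ=1); S_3(τ)=319/204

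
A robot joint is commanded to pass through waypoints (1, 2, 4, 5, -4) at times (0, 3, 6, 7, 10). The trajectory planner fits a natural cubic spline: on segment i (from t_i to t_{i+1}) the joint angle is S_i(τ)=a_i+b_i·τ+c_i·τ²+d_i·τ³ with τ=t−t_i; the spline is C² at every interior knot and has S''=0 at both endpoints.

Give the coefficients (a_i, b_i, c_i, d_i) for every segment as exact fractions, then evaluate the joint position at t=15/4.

Δ: Δ0=1/3, Δ1=2/3, Δ2=1, Δ3=-3
row 1: diag=12, rhs=2; c'=1/4, d'=1/6
row 2: denom=8−3·1/4=29/4; d'=(2−3·1/6)/(29/4)=6/29
row 3: denom=8−1·4/29=228/29; d'=(-24−1·6/29)/(228/29)=-117/38
back: M3=-117/38
back: M2=6/29−4/29·-117/38=12/19
back: M1=1/6−1/4·12/19=1/114
M: M0=0, M1=1/114, M2=12/19, M3=-117/38, M4=0
seg 0: a=1, c=M0/2=0, d=(M1−M0)/(6·3)=1/2052, b=Δ0−h0·(2M0+M1)/6=25/76
seg 1: a=2, c=M1/2=1/228, d=(M2−M1)/(6·3)=71/2052, b=Δ1−h1·(2M1+M2)/6=13/38
seg 2: a=4, c=M2/2=6/19, d=(M3−M2)/(6·1)=-47/76, b=Δ2−h2·(2M2+M3)/6=99/76
seg 3: a=5, c=M3/2=-117/76, d=(M4−M3)/(6·3)=13/76, b=Δ3−h3·(2M3+M4)/6=3/38
t_q=15/4 → seg 1, τ=3/4; S=2+13/38·τ+1/228·τ²+71/2052·τ³=11059/4864

  seg 0: a=1 b=25/76 c=0 d=1/2052
  seg 1: a=2 b=13/38 c=1/228 d=71/2052
  seg 2: a=4 b=99/76 c=6/19 d=-47/76
  seg 3: a=5 b=3/38 c=-117/76 d=13/76
S(15/4) = 11059/4864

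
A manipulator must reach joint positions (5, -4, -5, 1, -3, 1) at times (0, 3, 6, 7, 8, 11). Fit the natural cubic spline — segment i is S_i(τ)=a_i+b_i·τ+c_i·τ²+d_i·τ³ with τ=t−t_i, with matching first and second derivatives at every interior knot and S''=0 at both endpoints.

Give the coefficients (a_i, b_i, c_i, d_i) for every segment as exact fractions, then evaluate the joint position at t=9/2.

Δ: Δ0=-3, Δ1=-1/3, Δ2=6, Δ3=-4, Δ4=4/3
row 1: diag=12, rhs=16; c'=1/4, d'=4/3
row 2: denom=8−3·1/4=29/4; d'=(38−3·4/3)/(29/4)=136/29
row 3: denom=4−1·4/29=112/29; d'=(-60−1·136/29)/(112/29)=-67/4
row 4: denom=8−1·29/112=867/112; d'=(32−1·-67/4)/(867/112)=1820/289
back: M4=1820/289
back: M3=-67/4−29/112·1820/289=-5312/289
back: M2=136/29−4/29·-5312/289=2088/289
back: M1=4/3−1/4·2088/289=-410/867
M: M0=0, M1=-410/867, M2=2088/289, M3=-5312/289, M4=1820/289, M5=0
seg 0: a=5, c=M0/2=0, d=(M1−M0)/(6·3)=-205/7803, b=Δ0−h0·(2M0+M1)/6=-2396/867
seg 1: a=-4, c=M1/2=-205/867, d=(M2−M1)/(6·3)=3337/7803, b=Δ1−h1·(2M1+M2)/6=-3011/867
seg 2: a=-5, c=M2/2=1044/289, d=(M3−M2)/(6·1)=-3700/867, b=Δ2−h2·(2M2+M3)/6=5770/867
seg 3: a=1, c=M3/2=-2656/289, d=(M4−M3)/(6·1)=3566/867, b=Δ3−h3·(2M3+M4)/6=934/867
seg 4: a=-3, c=M4/2=910/289, d=(M5−M4)/(6·3)=-910/2601, b=Δ4−h4·(2M4+M5)/6=-4304/867
t_q=9/2 → seg 1, τ=3/2; S=-4+-3011/867·τ+-205/867·τ²+3337/7803·τ³=-19185/2312

  seg 0: a=5 b=-2396/867 c=0 d=-205/7803
  seg 1: a=-4 b=-3011/867 c=-205/867 d=3337/7803
  seg 2: a=-5 b=5770/867 c=1044/289 d=-3700/867
  seg 3: a=1 b=934/867 c=-2656/289 d=3566/867
  seg 4: a=-3 b=-4304/867 c=910/289 d=-910/2601
S(9/2) = -19185/2312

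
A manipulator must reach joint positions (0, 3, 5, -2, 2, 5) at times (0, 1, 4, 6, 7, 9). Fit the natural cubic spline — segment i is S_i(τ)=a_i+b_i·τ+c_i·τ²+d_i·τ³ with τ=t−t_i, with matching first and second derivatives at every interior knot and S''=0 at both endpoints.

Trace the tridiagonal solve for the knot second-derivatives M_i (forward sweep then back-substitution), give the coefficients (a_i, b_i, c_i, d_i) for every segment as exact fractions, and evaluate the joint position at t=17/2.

Δ: Δ0=3, Δ1=2/3, Δ2=-7/2, Δ3=4, Δ4=3/2
row 1: diag=8, rhs=-14; c'=3/8, d'=-7/4
row 2: denom=10−3·3/8=71/8; d'=(-25−3·-7/4)/(71/8)=-158/71
row 3: denom=6−2·16/71=394/71; d'=(45−2·-158/71)/(394/71)=3511/394
row 4: denom=6−1·71/394=2293/394; d'=(-15−1·3511/394)/(2293/394)=-9421/2293
back: M4=-9421/2293
back: M3=3511/394−71/394·-9421/2293=22131/2293
back: M2=-158/71−16/71·22131/2293=-10090/2293
back: M1=-7/4−3/8·-10090/2293=-229/2293
M: M0=0, M1=-229/2293, M2=-10090/2293, M3=22131/2293, M4=-9421/2293, M5=0
seg 0: a=0, c=M0/2=0, d=(M1−M0)/(6·1)=-229/13758, b=Δ0−h0·(2M0+M1)/6=41503/13758
seg 1: a=3, c=M1/2=-229/4586, d=(M2−M1)/(6·3)=-3287/13758, b=Δ1−h1·(2M1+M2)/6=20408/6879
seg 2: a=5, c=M2/2=-5045/2293, d=(M3−M2)/(6·2)=32221/27516, b=Δ2−h2·(2M2+M3)/6=-52055/13758
seg 3: a=-2, c=M3/2=22131/4586, d=(M4−M3)/(6·1)=-15776/6879, b=Δ3−h3·(2M3+M4)/6=20191/13758
seg 4: a=2, c=M4/2=-9421/4586, d=(M5−M4)/(6·2)=9421/27516, b=Δ4−h4·(2M4+M5)/6=58321/13758
t_q=17/2 → seg 4, τ=3/2; S=2+58321/13758·τ+-9421/4586·τ²+9421/27516·τ³=358953/73376

  seg 0: a=0 b=41503/13758 c=0 d=-229/13758
  seg 1: a=3 b=20408/6879 c=-229/4586 d=-3287/13758
  seg 2: a=5 b=-52055/13758 c=-5045/2293 d=32221/27516
  seg 3: a=-2 b=20191/13758 c=22131/4586 d=-15776/6879
  seg 4: a=2 b=58321/13758 c=-9421/4586 d=9421/27516
S(17/2) = 358953/73376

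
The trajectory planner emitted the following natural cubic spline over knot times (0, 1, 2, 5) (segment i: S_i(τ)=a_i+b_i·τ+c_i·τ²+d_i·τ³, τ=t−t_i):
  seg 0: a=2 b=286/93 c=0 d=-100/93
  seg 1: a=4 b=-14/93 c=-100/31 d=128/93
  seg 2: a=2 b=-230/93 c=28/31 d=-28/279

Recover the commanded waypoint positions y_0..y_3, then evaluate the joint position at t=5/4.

y_0 = S_0(0) = a_0 = 2
y_1 = S_1(0) = a_1 = 4
y_2 = S_2(0) = a_2 = 2
y_3 = S_2(3) = 0
t_q=5/4 is in segment 1 (τ=1/4); S_1(τ)=469/124

y_0=2 y_1=4 y_2=2 y_3=0
S(5/4) = 469/124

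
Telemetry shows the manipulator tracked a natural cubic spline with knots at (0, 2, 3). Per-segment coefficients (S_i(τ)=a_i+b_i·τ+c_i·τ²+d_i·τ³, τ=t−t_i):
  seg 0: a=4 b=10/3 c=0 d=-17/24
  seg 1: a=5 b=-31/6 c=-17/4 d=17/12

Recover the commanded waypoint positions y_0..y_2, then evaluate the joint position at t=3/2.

y_0 = S_0(0) = a_0 = 4
y_1 = S_1(0) = a_1 = 5
y_2 = S_1(1) = -3
t_q=3/2 is in segment 0 (τ=3/2); S_0(τ)=423/64

y_0=4 y_1=5 y_2=-3
S(3/2) = 423/64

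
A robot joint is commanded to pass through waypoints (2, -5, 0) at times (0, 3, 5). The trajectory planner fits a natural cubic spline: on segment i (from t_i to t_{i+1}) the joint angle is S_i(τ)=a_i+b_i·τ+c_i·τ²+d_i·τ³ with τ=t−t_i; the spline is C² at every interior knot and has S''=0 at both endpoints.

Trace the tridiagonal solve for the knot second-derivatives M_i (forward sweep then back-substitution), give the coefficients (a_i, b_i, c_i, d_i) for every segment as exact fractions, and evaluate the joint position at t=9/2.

  seg 0: a=2 b=-227/60 c=0 d=29/180
  seg 1: a=-5 b=17/30 c=29/20 d=-29/120
S(9/2) = -109/64

Δ: Δ0=-7/3, Δ1=5/2
row 1: diag=10, rhs=29; c'=1/5, d'=29/10
back: M1=29/10
M: M0=0, M1=29/10, M2=0
seg 0: a=2, c=M0/2=0, d=(M1−M0)/(6·3)=29/180, b=Δ0−h0·(2M0+M1)/6=-227/60
seg 1: a=-5, c=M1/2=29/20, d=(M2−M1)/(6·2)=-29/120, b=Δ1−h1·(2M1+M2)/6=17/30
t_q=9/2 → seg 1, τ=3/2; S=-5+17/30·τ+29/20·τ²+-29/120·τ³=-109/64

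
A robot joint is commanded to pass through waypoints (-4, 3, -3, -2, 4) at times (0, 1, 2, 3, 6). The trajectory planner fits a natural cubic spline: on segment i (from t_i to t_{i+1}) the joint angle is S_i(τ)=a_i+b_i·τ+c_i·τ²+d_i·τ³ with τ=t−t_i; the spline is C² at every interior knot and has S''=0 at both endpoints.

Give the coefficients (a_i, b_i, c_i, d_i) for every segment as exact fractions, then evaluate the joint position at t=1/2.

  seg 0: a=-4 b=635/58 c=0 d=-229/58
  seg 1: a=3 b=-26/29 c=-687/58 d=391/58
  seg 2: a=-3 b=-253/58 c=243/29 d=-175/58
  seg 3: a=-2 b=97/29 c=-39/58 d=13/174
S(1/2) = 455/464

Δ: Δ0=7, Δ1=-6, Δ2=1, Δ3=2
row 1: diag=4, rhs=-78; c'=1/4, d'=-39/2
row 2: denom=4−1·1/4=15/4; d'=(42−1·-39/2)/(15/4)=82/5
row 3: denom=8−1·4/15=116/15; d'=(6−1·82/5)/(116/15)=-39/29
back: M3=-39/29
back: M2=82/5−4/15·-39/29=486/29
back: M1=-39/2−1/4·486/29=-687/29
M: M0=0, M1=-687/29, M2=486/29, M3=-39/29, M4=0
seg 0: a=-4, c=M0/2=0, d=(M1−M0)/(6·1)=-229/58, b=Δ0−h0·(2M0+M1)/6=635/58
seg 1: a=3, c=M1/2=-687/58, d=(M2−M1)/(6·1)=391/58, b=Δ1−h1·(2M1+M2)/6=-26/29
seg 2: a=-3, c=M2/2=243/29, d=(M3−M2)/(6·1)=-175/58, b=Δ2−h2·(2M2+M3)/6=-253/58
seg 3: a=-2, c=M3/2=-39/58, d=(M4−M3)/(6·3)=13/174, b=Δ3−h3·(2M3+M4)/6=97/29
t_q=1/2 → seg 0, τ=1/2; S=-4+635/58·τ+0·τ²+-229/58·τ³=455/464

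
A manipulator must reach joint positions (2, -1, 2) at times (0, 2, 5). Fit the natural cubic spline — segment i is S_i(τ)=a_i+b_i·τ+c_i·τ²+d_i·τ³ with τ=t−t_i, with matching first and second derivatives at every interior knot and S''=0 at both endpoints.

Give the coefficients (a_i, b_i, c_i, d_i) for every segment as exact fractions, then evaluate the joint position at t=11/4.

  seg 0: a=2 b=-2 c=0 d=1/8
  seg 1: a=-1 b=-1/2 c=3/4 d=-1/12
S(11/4) = -253/256

Δ: Δ0=-3/2, Δ1=1
row 1: diag=10, rhs=15; c'=3/10, d'=3/2
back: M1=3/2
M: M0=0, M1=3/2, M2=0
seg 0: a=2, c=M0/2=0, d=(M1−M0)/(6·2)=1/8, b=Δ0−h0·(2M0+M1)/6=-2
seg 1: a=-1, c=M1/2=3/4, d=(M2−M1)/(6·3)=-1/12, b=Δ1−h1·(2M1+M2)/6=-1/2
t_q=11/4 → seg 1, τ=3/4; S=-1+-1/2·τ+3/4·τ²+-1/12·τ³=-253/256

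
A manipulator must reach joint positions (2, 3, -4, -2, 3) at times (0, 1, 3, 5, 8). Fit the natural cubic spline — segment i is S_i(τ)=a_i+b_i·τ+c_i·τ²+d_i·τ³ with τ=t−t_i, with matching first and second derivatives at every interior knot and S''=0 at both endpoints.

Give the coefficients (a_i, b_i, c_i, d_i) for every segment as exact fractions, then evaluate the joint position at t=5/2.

Δ: Δ0=1, Δ1=-7/2, Δ2=1, Δ3=5/3
row 1: diag=6, rhs=-27; c'=1/3, d'=-9/2
row 2: denom=8−2·1/3=22/3; d'=(27−2·-9/2)/(22/3)=54/11
row 3: denom=10−2·3/11=104/11; d'=(4−2·54/11)/(104/11)=-8/13
back: M3=-8/13
back: M2=54/11−3/11·-8/13=66/13
back: M1=-9/2−1/3·66/13=-161/26
M: M0=0, M1=-161/26, M2=66/13, M3=-8/13, M4=0
seg 0: a=2, c=M0/2=0, d=(M1−M0)/(6·1)=-161/156, b=Δ0−h0·(2M0+M1)/6=317/156
seg 1: a=3, c=M1/2=-161/52, d=(M2−M1)/(6·2)=293/312, b=Δ1−h1·(2M1+M2)/6=-83/78
seg 2: a=-4, c=M2/2=33/13, d=(M3−M2)/(6·2)=-37/78, b=Δ2−h2·(2M2+M3)/6=-85/39
seg 3: a=-2, c=M3/2=-4/13, d=(M4−M3)/(6·3)=4/117, b=Δ3−h3·(2M3+M4)/6=89/39
t_q=5/2 → seg 1, τ=3/2; S=3+-83/78·τ+-161/52·τ²+293/312·τ³=-1991/832

  seg 0: a=2 b=317/156 c=0 d=-161/156
  seg 1: a=3 b=-83/78 c=-161/52 d=293/312
  seg 2: a=-4 b=-85/39 c=33/13 d=-37/78
  seg 3: a=-2 b=89/39 c=-4/13 d=4/117
S(5/2) = -1991/832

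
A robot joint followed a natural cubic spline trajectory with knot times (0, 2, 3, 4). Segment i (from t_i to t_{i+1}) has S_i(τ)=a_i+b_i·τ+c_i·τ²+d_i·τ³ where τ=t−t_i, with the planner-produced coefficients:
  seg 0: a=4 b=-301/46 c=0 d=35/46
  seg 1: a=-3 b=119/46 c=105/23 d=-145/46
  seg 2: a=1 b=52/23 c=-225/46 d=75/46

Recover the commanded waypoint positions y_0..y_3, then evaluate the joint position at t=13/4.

y_0 = S_0(0) = a_0 = 4
y_1 = S_1(0) = a_1 = -3
y_2 = S_2(0) = a_2 = 1
y_3 = S_2(1) = 0
t_q=13/4 is in segment 2 (τ=1/4); S_2(τ)=3783/2944

y_0=4 y_1=-3 y_2=1 y_3=0
S(13/4) = 3783/2944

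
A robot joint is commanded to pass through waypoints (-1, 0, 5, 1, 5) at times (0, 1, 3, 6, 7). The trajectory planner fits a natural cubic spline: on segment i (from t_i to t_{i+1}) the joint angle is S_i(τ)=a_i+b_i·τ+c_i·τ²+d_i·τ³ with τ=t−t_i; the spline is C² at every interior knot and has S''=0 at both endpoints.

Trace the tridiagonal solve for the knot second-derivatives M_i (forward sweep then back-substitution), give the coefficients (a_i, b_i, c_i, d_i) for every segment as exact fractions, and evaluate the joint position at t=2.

Δ: Δ0=1, Δ1=5/2, Δ2=-4/3, Δ3=4
row 1: diag=6, rhs=9; c'=1/3, d'=3/2
row 2: denom=10−2·1/3=28/3; d'=(-23−2·3/2)/(28/3)=-39/14
row 3: denom=8−3·9/28=197/28; d'=(32−3·-39/14)/(197/28)=1130/197
back: M3=1130/197
back: M2=-39/14−9/28·1130/197=-912/197
back: M1=3/2−1/3·-912/197=1199/394
M: M0=0, M1=1199/394, M2=-912/197, M3=1130/197, M4=0
seg 0: a=-1, c=M0/2=0, d=(M1−M0)/(6·1)=1199/2364, b=Δ0−h0·(2M0+M1)/6=1165/2364
seg 1: a=0, c=M1/2=1199/788, d=(M2−M1)/(6·2)=-3023/4728, b=Δ1−h1·(2M1+M2)/6=2381/1182
seg 2: a=5, c=M2/2=-456/197, d=(M3−M2)/(6·3)=1021/1773, b=Δ2−h2·(2M2+M3)/6=253/591
seg 3: a=1, c=M3/2=565/197, d=(M4−M3)/(6·1)=-565/591, b=Δ3−h3·(2M3+M4)/6=1234/591
t_q=2 → seg 1, τ=1; S=0+2381/1182·τ+1199/788·τ²+-3023/4728·τ³=4565/1576

  seg 0: a=-1 b=1165/2364 c=0 d=1199/2364
  seg 1: a=0 b=2381/1182 c=1199/788 d=-3023/4728
  seg 2: a=5 b=253/591 c=-456/197 d=1021/1773
  seg 3: a=1 b=1234/591 c=565/197 d=-565/591
S(2) = 4565/1576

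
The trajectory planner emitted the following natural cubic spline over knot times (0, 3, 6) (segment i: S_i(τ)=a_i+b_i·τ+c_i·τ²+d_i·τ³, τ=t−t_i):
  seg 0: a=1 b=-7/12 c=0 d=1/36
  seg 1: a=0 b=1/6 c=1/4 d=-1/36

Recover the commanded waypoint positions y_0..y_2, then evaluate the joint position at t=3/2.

y_0=1 y_1=0 y_2=2
S(3/2) = 7/32

y_0 = S_0(0) = a_0 = 1
y_1 = S_1(0) = a_1 = 0
y_2 = S_1(3) = 2
t_q=3/2 is in segment 0 (τ=3/2); S_0(τ)=7/32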